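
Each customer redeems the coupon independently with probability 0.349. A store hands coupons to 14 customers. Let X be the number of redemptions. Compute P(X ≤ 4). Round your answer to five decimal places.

X ~ Binomial(14, 0.349); P(X ≤ 4) = Σ C(14,k) p^k (1−p)^(14−k) over k:
  k=0: C(14,0)·0.349^0·0.651^14 = 0.0024555
  k=1: C(14,1)·0.349^1·0.651^13 = 0.0184292
  k=2: C(14,2)·0.349^2·0.651^12 = 0.0642191
  k=3: C(14,3)·0.349^3·0.651^11 = 0.1377110
  k=4: C(14,4)·0.349^4·0.651^10 = 0.2030232
Total = 0.4258379

0.42584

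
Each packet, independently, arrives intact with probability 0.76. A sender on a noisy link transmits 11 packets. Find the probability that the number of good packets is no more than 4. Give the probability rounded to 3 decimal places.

X ~ Binomial(11, 0.76); P(X ≤ 4) = Σ C(11,k) p^k (1−p)^(11−k) over k:
  k=0: C(11,0)·0.76^0·0.24^11 = 0.00000
  k=1: C(11,1)·0.76^1·0.24^10 = 0.00001
  k=2: C(11,2)·0.76^2·0.24^9 = 0.00008
  k=3: C(11,3)·0.76^3·0.24^8 = 0.00080
  k=4: C(11,4)·0.76^4·0.24^7 = 0.00505
Total = 0.00594

0.006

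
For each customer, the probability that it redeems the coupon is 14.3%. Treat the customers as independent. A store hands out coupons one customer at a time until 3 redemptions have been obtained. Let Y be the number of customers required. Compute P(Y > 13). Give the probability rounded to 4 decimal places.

0.7184

Needing more than 13 customers ⇔ fewer than 3 successes in the first 13. With X ~ Binomial(13, 0.143), P(Y > 13) = P(X ≤ 2).
  k=0: C(13,0)·0.143^0·0.857^13 = 0.134509
  k=1: C(13,1)·0.143^1·0.857^12 = 0.291776
  k=2: C(13,2)·0.143^2·0.857^11 = 0.292116
P(X ≤ 2) = 0.718401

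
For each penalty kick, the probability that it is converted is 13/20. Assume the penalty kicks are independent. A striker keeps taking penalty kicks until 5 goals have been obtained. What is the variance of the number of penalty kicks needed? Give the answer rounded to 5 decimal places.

Y = total penalty kicks until the fifth success; negative binomial with r=5, p=0.65.
Var(Y) = r(1−p)/p² = 5·0.35 / 0.65² = 4.1420118

4.14201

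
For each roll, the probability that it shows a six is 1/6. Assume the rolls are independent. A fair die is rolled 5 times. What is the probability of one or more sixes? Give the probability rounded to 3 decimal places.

P(at least one) = 1 − P(none) = 1 − (1 − 0.166667)^5
= 1 − 0.40188 = 0.59812

0.598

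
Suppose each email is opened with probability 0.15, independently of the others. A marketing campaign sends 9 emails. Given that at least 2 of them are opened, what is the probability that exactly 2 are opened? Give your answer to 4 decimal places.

0.6483

X ~ Binomial(9, 0.15). Want P(X=2 | X≥2) = P(X=2) / P(X≥2).
P(X=2) = C(9,2)·0.15^2·0.85^7 = 0.259667
P(X≥2) = 1 − 0.231617 − 0.367862 = 0.400521
Ratio = 0.259667 / 0.400521 = 0.648324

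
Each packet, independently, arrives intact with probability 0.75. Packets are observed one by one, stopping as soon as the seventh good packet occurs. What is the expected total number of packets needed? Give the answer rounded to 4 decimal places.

Y = total packets until the seventh success; negative binomial with r=7, p=0.75.
E[Y] = r / p = 7 / 0.75 = 9.333333

9.3333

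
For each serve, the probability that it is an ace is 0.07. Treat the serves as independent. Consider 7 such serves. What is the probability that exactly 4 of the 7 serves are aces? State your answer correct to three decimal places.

0.001

X ~ Binomial(n=7, p=0.07).
P(X=4) = C(7,4) · p^4 · (1−p)^3
= 35 · 2.401e-05 · 0.80436 = 0.00068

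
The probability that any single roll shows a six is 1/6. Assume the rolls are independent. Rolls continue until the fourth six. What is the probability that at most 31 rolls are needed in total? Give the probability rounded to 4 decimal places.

0.7832

Finishing within 31 rolls ⇔ at least 4 successes in the first 31. With X ~ Binomial(31, 0.166667), P(Y ≤ 31) = 1 − P(X ≤ 3).
  k=0: C(31,0)·0.166667^0·0.833333^31 = 0.003511
  k=1: C(31,1)·0.166667^1·0.833333^30 = 0.021766
  k=2: C(31,2)·0.166667^2·0.833333^29 = 0.065297
  k=3: C(31,3)·0.166667^3·0.833333^28 = 0.126241
1 − 0.216815 = 0.783185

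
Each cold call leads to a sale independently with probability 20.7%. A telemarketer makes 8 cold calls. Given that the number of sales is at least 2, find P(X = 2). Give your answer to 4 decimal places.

0.5770

X ~ Binomial(8, 0.207). Want P(X=2 | X≥2) = P(X=2) / P(X≥2).
P(X=2) = C(8,2)·0.207^2·0.793^6 = 0.298358
P(X≥2) = 1 − 0.156382 − 0.326567 = 0.517051
Ratio = 0.298358 / 0.517051 = 0.577038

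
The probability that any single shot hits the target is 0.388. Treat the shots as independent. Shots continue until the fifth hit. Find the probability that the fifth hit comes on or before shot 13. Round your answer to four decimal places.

0.6131

Finishing within 13 shots ⇔ at least 5 successes in the first 13. With X ~ Binomial(13, 0.388), P(Y ≤ 13) = 1 − P(X ≤ 4).
  k=0: C(13,0)·0.388^0·0.612^13 = 0.001690
  k=1: C(13,1)·0.388^1·0.612^12 = 0.013925
  k=2: C(13,2)·0.388^2·0.612^11 = 0.052969
  k=3: C(13,3)·0.388^3·0.612^10 = 0.123133
  k=4: C(13,4)·0.388^4·0.612^9 = 0.195162
1 − 0.386879 = 0.613121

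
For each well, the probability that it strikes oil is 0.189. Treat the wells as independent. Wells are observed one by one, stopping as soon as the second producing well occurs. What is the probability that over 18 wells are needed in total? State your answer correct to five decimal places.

0.11966

Needing more than 18 wells ⇔ fewer than 2 successes in the first 18. With X ~ Binomial(18, 0.189), P(Y > 18) = P(X ≤ 1).
  k=0: C(18,0)·0.189^0·0.811^18 = 0.0230343
  k=1: C(18,1)·0.189^1·0.811^17 = 0.0966248
P(X ≤ 1) = 0.1196592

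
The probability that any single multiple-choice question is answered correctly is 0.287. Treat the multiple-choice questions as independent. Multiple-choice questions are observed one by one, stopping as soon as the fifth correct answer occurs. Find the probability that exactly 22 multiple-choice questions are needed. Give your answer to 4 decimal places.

0.0371

Y = trial on which the fifth success occurs; negative binomial, r=5, p=0.287.
P(Y=22) = C(21,4) · p^5 · (1−p)^17
= 5985 · 0.0019472 · 0.0031807 = 0.037068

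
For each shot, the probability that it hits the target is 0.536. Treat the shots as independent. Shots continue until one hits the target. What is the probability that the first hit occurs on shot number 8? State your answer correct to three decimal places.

0.002

Geometric (trials to first success), p = 0.536.
P(Y = 8) = (1−p)^7 · p = 0.0046305 · 0.536 = 0.00248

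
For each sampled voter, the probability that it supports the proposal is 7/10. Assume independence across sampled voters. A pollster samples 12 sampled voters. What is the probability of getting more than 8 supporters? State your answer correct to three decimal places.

X ~ Binomial(12, 0.70); P(X ≥ 9) = Σ C(12,k) p^k (1−p)^(12−k) over k:
  k=9: C(12,9)·0.70^9·0.30^3 = 0.23970
  k=10: C(12,10)·0.70^10·0.30^2 = 0.16779
  k=11: C(12,11)·0.70^11·0.30^1 = 0.07118
  k=12: C(12,12)·0.70^12·0.30^0 = 0.01384
Total = 0.49252

0.493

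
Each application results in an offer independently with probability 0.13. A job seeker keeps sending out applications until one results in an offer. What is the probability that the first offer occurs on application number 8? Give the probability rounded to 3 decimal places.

0.049

Geometric (trials to first success), p = 0.13.
P(Y = 8) = (1−p)^7 · p = 0.37725 · 0.13 = 0.04904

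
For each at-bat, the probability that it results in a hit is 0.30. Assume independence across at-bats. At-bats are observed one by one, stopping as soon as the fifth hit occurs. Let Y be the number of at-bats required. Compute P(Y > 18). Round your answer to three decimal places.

Needing more than 18 at-bats ⇔ fewer than 5 successes in the first 18. With X ~ Binomial(18, 0.30), P(Y > 18) = P(X ≤ 4).
  k=0: C(18,0)·0.30^0·0.70^18 = 0.00163
  k=1: C(18,1)·0.30^1·0.70^17 = 0.01256
  k=2: C(18,2)·0.30^2·0.70^16 = 0.04576
  k=3: C(18,3)·0.30^3·0.70^15 = 0.10460
  k=4: C(18,4)·0.30^4·0.70^14 = 0.16810
P(X ≤ 4) = 0.33265

0.333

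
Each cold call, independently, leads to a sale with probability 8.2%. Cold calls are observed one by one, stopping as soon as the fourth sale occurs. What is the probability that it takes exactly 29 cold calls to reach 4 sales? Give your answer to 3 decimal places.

Y = trial on which the fourth success occurs; negative binomial, r=4, p=0.082.
P(Y=29) = C(28,3) · p^4 · (1−p)^25
= 3276 · 4.5212e-05 · 0.11778 = 0.01744

0.017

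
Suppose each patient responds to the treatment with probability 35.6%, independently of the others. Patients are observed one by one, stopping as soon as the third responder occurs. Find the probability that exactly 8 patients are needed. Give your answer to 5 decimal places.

0.10495

Y = trial on which the third success occurs; negative binomial, r=3, p=0.356.
P(Y=8) = C(7,2) · p^3 · (1−p)^5
= 21 · 0.045118 · 0.11077 = 0.1049539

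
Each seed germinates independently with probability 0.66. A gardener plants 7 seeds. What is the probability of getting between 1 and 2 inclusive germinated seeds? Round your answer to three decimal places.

X ~ Binomial(7, 0.66); P(1 ≤ X ≤ 2) = Σ C(7,k) p^k (1−p)^(7−k) over k:
  k=1: C(7,1)·0.66^1·0.34^6 = 0.00714
  k=2: C(7,2)·0.66^2·0.34^5 = 0.04156
Total = 0.04870

0.049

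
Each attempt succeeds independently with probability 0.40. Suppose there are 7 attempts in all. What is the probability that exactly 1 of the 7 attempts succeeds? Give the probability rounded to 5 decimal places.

X ~ Binomial(n=7, p=0.40).
P(X=1) = C(7,1) · p^1 · (1−p)^6
= 7 · 0.4 · 0.046656 = 0.1306368

0.13064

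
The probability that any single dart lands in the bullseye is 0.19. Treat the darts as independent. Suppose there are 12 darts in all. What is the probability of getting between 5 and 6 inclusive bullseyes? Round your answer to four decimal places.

X ~ Binomial(12, 0.19); P(5 ≤ X ≤ 6) = Σ C(12,k) p^k (1−p)^(12−k) over k:
  k=5: C(12,5)·0.19^5·0.81^7 = 0.044863
  k=6: C(12,6)·0.19^6·0.81^6 = 0.012277
Total = 0.057140

0.0571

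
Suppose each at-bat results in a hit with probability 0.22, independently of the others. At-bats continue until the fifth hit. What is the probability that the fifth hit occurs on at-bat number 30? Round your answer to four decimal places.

0.0246

Y = trial on which the fifth success occurs; negative binomial, r=5, p=0.22.
P(Y=30) = C(29,4) · p^5 · (1−p)^25
= 23751 · 0.00051536 · 0.0020062 = 0.024556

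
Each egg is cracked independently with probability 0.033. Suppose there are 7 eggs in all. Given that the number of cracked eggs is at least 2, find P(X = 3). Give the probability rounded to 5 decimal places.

X ~ Binomial(7, 0.033). Want P(X=3 | X≥2) = P(X=3) / P(X≥2).
P(X=3) = C(7,3)·0.033^3·0.967^4 = 0.0010998
P(X≥2) = 1 − 0.7906519 − 0.1888734 = 0.0204747
Ratio = 0.0010998 / 0.0204747 = 0.0537154

0.05372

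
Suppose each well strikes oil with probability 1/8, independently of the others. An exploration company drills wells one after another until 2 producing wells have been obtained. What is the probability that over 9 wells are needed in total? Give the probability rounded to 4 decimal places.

0.6872

Needing more than 9 wells ⇔ fewer than 2 successes in the first 9. With X ~ Binomial(9, 0.125), P(Y > 9) = P(X ≤ 1).
  k=0: C(9,0)·0.125^0·0.875^9 = 0.300658
  k=1: C(9,1)·0.125^1·0.875^8 = 0.386560
P(X ≤ 1) = 0.687218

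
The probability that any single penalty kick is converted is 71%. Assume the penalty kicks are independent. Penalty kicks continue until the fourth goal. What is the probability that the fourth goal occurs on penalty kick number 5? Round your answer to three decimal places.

0.295

Y = trial on which the fourth success occurs; negative binomial, r=4, p=0.71.
P(Y=5) = C(4,3) · p^4 · (1−p)^1
= 4 · 0.25412 · 0.29 = 0.29478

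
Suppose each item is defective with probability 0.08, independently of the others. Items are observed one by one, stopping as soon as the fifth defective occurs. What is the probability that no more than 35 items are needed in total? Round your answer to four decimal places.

Finishing within 35 items ⇔ at least 5 successes in the first 35. With X ~ Binomial(35, 0.08), P(Y ≤ 35) = 1 − P(X ≤ 4).
  k=0: C(35,0)·0.08^0·0.92^35 = 0.054022
  k=1: C(35,1)·0.08^1·0.92^34 = 0.164416
  k=2: C(35,2)·0.08^2·0.92^33 = 0.243050
  k=3: C(35,3)·0.08^3·0.92^32 = 0.232482
  k=4: C(35,4)·0.08^4·0.92^31 = 0.161727
1 − 0.855698 = 0.144302

0.1443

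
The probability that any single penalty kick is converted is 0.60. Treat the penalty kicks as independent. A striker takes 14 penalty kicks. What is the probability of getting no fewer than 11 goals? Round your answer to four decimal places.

X ~ Binomial(14, 0.60); P(X ≥ 11) = Σ C(14,k) p^k (1−p)^(14−k) over k:
  k=11: C(14,11)·0.60^11·0.40^3 = 0.084517
  k=12: C(14,12)·0.60^12·0.40^2 = 0.031694
  k=13: C(14,13)·0.60^13·0.40^1 = 0.007314
  k=14: C(14,14)·0.60^14·0.40^0 = 0.000784
Total = 0.124309

0.1243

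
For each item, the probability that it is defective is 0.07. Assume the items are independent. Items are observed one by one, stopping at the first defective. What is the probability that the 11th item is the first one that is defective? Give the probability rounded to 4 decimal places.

Geometric (trials to first success), p = 0.07.
P(Y = 11) = (1−p)^10 · p = 0.48398 · 0.07 = 0.033879

0.0339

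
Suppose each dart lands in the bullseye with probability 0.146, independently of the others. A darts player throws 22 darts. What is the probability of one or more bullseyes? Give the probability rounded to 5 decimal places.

P(at least one) = 1 − P(none) = 1 − (1 − 0.146)^22
= 1 − 0.0310508 = 0.9689492

0.96895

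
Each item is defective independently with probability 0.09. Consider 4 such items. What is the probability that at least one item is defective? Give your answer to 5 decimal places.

0.31425

P(at least one) = 1 − P(none) = 1 − (1 − 0.09)^4
= 1 − 0.6857496 = 0.3142504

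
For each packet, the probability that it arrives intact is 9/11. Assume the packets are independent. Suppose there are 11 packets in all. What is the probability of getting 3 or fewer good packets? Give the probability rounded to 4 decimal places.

0.0001

X ~ Binomial(11, 0.818182); P(X ≤ 3) = Σ C(11,k) p^k (1−p)^(11−k) over k:
  k=0: C(11,0)·0.818182^0·0.181818^11 = 0.000000
  k=1: C(11,1)·0.818182^1·0.181818^10 = 0.000000
  k=2: C(11,2)·0.818182^2·0.181818^9 = 0.000008
  k=3: C(11,3)·0.818182^3·0.181818^8 = 0.000108
Total = 0.000116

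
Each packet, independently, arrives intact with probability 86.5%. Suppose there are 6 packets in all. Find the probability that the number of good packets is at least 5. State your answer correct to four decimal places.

0.8111

X ~ Binomial(6, 0.865); P(X ≥ 5) = Σ C(6,k) p^k (1−p)^(6−k) over k:
  k=5: C(6,5)·0.865^5·0.135^1 = 0.392252
  k=6: C(6,6)·0.865^6·0.135^0 = 0.418887
Total = 0.811139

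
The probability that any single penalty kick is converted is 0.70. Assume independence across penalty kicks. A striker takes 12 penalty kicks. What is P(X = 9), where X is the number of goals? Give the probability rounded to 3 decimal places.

X ~ Binomial(n=12, p=0.70).
P(X=9) = C(12,9) · p^9 · (1−p)^3
= 220 · 0.040354 · 0.027 = 0.23970

0.240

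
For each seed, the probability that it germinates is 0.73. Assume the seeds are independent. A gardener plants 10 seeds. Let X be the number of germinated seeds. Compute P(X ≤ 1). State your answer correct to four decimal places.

X ~ Binomial(10, 0.73); P(X ≤ 1) = Σ C(10,k) p^k (1−p)^(10−k) over k:
  k=0: C(10,0)·0.73^0·0.27^10 = 0.000002
  k=1: C(10,1)·0.73^1·0.27^9 = 0.000056
Total = 0.000058

0.0001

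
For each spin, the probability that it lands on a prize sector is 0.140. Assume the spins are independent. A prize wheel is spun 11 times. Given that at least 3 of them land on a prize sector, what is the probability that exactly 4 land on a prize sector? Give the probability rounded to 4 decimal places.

0.2304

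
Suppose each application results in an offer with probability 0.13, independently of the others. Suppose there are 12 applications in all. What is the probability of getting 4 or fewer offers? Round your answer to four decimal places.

X ~ Binomial(12, 0.13); P(X ≤ 4) = Σ C(12,k) p^k (1−p)^(12−k) over k:
  k=0: C(12,0)·0.13^0·0.87^12 = 0.188032
  k=1: C(12,1)·0.13^1·0.87^11 = 0.337160
  k=2: C(12,2)·0.13^2·0.87^10 = 0.277091
  k=3: C(12,3)·0.13^3·0.87^9 = 0.138015
  k=4: C(12,4)·0.13^4·0.87^8 = 0.046402
Total = 0.986700

0.9867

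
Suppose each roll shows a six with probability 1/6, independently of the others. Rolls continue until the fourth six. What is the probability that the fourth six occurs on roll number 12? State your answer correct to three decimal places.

Y = trial on which the fourth success occurs; negative binomial, r=4, p=0.166667.
P(Y=12) = C(11,3) · p^4 · (1−p)^8
= 165 · 0.0007716 · 0.23257 = 0.02961

0.030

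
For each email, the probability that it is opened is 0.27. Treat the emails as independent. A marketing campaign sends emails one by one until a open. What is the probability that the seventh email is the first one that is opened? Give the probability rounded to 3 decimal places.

0.041

Geometric (trials to first success), p = 0.27.
P(Y = 7) = (1−p)^6 · p = 0.15133 · 0.27 = 0.04086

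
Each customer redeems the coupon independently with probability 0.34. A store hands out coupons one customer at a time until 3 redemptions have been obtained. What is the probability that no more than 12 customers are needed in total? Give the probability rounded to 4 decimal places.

0.8313

Finishing within 12 customers ⇔ at least 3 successes in the first 12. With X ~ Binomial(12, 0.34), P(Y ≤ 12) = 1 − P(X ≤ 2).
  k=0: C(12,0)·0.34^0·0.66^12 = 0.006832
  k=1: C(12,1)·0.34^1·0.66^11 = 0.042232
  k=2: C(12,2)·0.34^2·0.66^10 = 0.119658
1 − 0.168722 = 0.831278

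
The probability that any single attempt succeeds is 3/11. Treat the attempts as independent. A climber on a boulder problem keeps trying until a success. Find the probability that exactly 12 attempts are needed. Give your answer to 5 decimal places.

0.00821

Geometric (trials to first success), p = 0.272727.
P(Y = 12) = (1−p)^11 · p = 0.030107 · 0.272727 = 0.0082111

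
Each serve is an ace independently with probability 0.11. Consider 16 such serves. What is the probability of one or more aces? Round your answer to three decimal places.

0.845

P(at least one) = 1 − P(none) = 1 − (1 − 0.11)^16
= 1 − 0.15497 = 0.84503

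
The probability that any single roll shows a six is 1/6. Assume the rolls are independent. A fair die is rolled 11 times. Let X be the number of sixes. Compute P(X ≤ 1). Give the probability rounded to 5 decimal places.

X ~ Binomial(11, 0.166667); P(X ≤ 1) = Σ C(11,k) p^k (1−p)^(11−k) over k:
  k=0: C(11,0)·0.166667^0·0.833333^11 = 0.1345880
  k=1: C(11,1)·0.166667^1·0.833333^10 = 0.2960936
Total = 0.4306816

0.43068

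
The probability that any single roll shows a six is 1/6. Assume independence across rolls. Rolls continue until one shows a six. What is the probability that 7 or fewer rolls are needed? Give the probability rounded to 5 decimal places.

Y = number of rolls to the first success; geometric, p = 0.166667.
P(Y ≤ 7) = 1 − (1−p)^7 = 1 − 0.2790816 = 0.7209184

0.72092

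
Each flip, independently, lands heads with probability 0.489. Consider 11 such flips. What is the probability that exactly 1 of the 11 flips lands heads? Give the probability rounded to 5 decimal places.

0.00653

X ~ Binomial(n=11, p=0.489).
P(X=1) = C(11,1) · p^1 · (1−p)^10
= 11 · 0.489 · 0.001214 = 0.0065300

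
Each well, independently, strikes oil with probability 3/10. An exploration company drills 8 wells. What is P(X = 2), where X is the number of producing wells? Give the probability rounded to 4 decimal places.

0.2965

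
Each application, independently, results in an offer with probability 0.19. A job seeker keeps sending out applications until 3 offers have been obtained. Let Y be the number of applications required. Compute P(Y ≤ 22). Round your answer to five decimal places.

Finishing within 22 applications ⇔ at least 3 successes in the first 22. With X ~ Binomial(22, 0.19), P(Y ≤ 22) = 1 − P(X ≤ 2).
  k=0: C(22,0)·0.19^0·0.81^22 = 0.0096977
  k=1: C(22,1)·0.19^1·0.81^21 = 0.0500451
  k=2: C(22,2)·0.19^2·0.81^20 = 0.1232593
1 − 0.1830021 = 0.8169979

0.81700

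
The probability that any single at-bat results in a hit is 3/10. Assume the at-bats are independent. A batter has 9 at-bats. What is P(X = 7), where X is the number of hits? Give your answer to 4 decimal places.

0.0039

X ~ Binomial(n=9, p=0.30).
P(X=7) = C(9,7) · p^7 · (1−p)^2
= 36 · 0.0002187 · 0.49 = 0.003858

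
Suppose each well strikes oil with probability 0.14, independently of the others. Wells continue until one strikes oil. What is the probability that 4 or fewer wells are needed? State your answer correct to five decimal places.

0.45299

Y = number of wells to the first success; geometric, p = 0.14.
P(Y ≤ 4) = 1 − (1−p)^4 = 1 − 0.5470082 = 0.4529918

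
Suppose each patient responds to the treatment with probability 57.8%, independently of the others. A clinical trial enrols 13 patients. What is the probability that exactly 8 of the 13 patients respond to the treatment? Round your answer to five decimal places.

0.21457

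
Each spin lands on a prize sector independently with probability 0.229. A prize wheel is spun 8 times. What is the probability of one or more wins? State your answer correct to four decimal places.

0.8751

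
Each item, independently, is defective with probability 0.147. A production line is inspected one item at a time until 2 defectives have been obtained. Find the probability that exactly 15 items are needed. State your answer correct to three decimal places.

0.038

Y = trial on which the second success occurs; negative binomial, r=2, p=0.147.
P(Y=15) = C(14,1) · p^2 · (1−p)^13
= 14 · 0.021609 · 0.12657 = 0.03829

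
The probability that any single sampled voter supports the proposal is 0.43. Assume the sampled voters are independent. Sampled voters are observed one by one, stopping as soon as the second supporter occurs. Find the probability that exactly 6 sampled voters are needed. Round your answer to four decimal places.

0.0976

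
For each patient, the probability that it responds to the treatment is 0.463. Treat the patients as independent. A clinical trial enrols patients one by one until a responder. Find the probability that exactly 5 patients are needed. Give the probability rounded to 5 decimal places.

Geometric (trials to first success), p = 0.463.
P(Y = 5) = (1−p)^4 · p = 0.083157 · 0.463 = 0.0385015

0.03850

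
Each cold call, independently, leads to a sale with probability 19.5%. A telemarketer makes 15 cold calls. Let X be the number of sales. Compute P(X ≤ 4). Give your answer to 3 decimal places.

0.848

X ~ Binomial(15, 0.195); P(X ≤ 4) = Σ C(15,k) p^k (1−p)^(15−k) over k:
  k=0: C(15,0)·0.195^0·0.805^15 = 0.03863
  k=1: C(15,1)·0.195^1·0.805^14 = 0.14037
  k=2: C(15,2)·0.195^2·0.805^13 = 0.23802
  k=3: C(15,3)·0.195^3·0.805^12 = 0.24984
  k=4: C(15,4)·0.195^4·0.805^11 = 0.18156
Total = 0.84842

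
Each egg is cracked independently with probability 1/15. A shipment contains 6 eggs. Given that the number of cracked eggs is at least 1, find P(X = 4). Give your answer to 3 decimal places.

X ~ Binomial(6, 0.066667). Want P(X=4 | X≥1) = P(X=4) / P(X≥1).
P(X=4) = C(6,4)·0.066667^4·0.933333^2 = 0.00026
P(X≥1) = 1 − 0.66103 = 0.33897
Ratio = 0.00026 / 0.33897 = 0.00076

0.001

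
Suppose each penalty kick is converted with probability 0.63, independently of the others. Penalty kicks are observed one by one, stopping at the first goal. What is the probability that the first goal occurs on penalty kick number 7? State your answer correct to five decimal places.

0.00162

Geometric (trials to first success), p = 0.63.
P(Y = 7) = (1−p)^6 · p = 0.0025657 · 0.63 = 0.0016164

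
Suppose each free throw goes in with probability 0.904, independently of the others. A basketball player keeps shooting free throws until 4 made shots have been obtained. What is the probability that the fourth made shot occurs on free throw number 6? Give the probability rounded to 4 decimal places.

0.0615

Y = trial on which the fourth success occurs; negative binomial, r=4, p=0.904.
P(Y=6) = C(5,3) · p^4 · (1−p)^2
= 10 · 0.66784 · 0.009216 = 0.061548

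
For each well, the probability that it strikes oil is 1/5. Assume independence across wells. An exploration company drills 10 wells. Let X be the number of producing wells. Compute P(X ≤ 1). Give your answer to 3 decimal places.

X ~ Binomial(10, 0.20); P(X ≤ 1) = Σ C(10,k) p^k (1−p)^(10−k) over k:
  k=0: C(10,0)·0.20^0·0.80^10 = 0.10737
  k=1: C(10,1)·0.20^1·0.80^9 = 0.26844
Total = 0.37581

0.376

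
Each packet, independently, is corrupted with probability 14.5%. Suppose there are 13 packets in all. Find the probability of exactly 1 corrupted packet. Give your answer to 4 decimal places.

X ~ Binomial(n=13, p=0.145).
P(X=1) = C(13,1) · p^1 · (1−p)^12
= 13 · 0.145 · 0.15261 = 0.287677

0.2877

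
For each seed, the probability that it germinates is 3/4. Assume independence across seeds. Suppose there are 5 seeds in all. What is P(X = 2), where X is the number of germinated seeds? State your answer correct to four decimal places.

X ~ Binomial(n=5, p=0.75).
P(X=2) = C(5,2) · p^2 · (1−p)^3
= 10 · 0.5625 · 0.015625 = 0.087891

0.0879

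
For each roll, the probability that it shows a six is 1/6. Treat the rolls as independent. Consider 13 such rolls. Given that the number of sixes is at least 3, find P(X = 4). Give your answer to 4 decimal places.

X ~ Binomial(13, 0.166667). Want P(X=4 | X≥3) = P(X=4) / P(X≥3).
P(X=4) = C(13,4)·0.166667^4·0.833333^9 = 0.106923
P(X≥3) = 1 − 0.093464 − 0.243006 − 0.291607 = 0.371923
Ratio = 0.106923 / 0.371923 = 0.287486

0.2875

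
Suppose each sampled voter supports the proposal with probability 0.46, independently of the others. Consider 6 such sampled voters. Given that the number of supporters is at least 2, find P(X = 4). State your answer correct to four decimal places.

X ~ Binomial(6, 0.46). Want P(X=4 | X≥2) = P(X=4) / P(X≥2).
P(X=4) = C(6,4)·0.46^4·0.54^2 = 0.195844
P(X≥2) = 1 − 0.024795 − 0.126730 = 0.848476
Ratio = 0.195844 / 0.848476 = 0.230819

0.2308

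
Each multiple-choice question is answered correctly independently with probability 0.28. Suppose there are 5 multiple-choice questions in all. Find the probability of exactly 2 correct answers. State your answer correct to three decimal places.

0.293

X ~ Binomial(n=5, p=0.28).
P(X=2) = C(5,2) · p^2 · (1−p)^3
= 10 · 0.0784 · 0.37325 = 0.29263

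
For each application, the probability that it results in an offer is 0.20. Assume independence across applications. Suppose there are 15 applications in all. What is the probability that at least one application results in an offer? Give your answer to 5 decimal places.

0.96482

P(at least one) = 1 − P(none) = 1 − (1 − 0.20)^15
= 1 − 0.0351844 = 0.9648156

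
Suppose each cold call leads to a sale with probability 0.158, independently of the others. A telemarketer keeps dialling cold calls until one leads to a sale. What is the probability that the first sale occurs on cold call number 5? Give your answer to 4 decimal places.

0.0794

Geometric (trials to first success), p = 0.158.
P(Y = 5) = (1−p)^4 · p = 0.50263 · 0.158 = 0.079416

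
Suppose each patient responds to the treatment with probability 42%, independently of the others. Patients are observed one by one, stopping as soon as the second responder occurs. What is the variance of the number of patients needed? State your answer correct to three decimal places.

6.576

Y = total patients until the second success; negative binomial with r=2, p=0.42.
Var(Y) = r(1−p)/p² = 2·0.58 / 0.42² = 6.57596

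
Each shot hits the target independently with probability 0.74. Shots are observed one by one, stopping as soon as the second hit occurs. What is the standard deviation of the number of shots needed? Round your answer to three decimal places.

0.974

Y = total shots until the second success; negative binomial with r=2, p=0.74.
SD(Y) = √[r(1−p)/p²] = √(0.94960) = 0.97447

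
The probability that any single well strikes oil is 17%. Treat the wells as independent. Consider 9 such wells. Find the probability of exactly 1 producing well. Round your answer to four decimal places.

X ~ Binomial(n=9, p=0.17).
P(X=1) = C(9,1) · p^1 · (1−p)^8
= 9 · 0.17 · 0.22523 = 0.344601

0.3446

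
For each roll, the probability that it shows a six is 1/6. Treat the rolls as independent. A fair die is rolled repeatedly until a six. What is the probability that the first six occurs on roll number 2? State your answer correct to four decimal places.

0.1389

Geometric (trials to first success), p = 0.166667.
P(Y = 2) = (1−p)^1 · p = 0.83333 · 0.166667 = 0.138889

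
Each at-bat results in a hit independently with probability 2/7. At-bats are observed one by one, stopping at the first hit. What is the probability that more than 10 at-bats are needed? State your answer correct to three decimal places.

Y = number of at-bats to the first success; geometric, p = 0.285714.
P(Y > 10) = P(first 10 all fail) = (1−p)^10 = 0.03457

0.035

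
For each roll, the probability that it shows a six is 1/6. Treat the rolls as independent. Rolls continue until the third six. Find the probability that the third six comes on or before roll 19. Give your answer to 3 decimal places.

0.636

Finishing within 19 rolls ⇔ at least 3 successes in the first 19. With X ~ Binomial(19, 0.166667), P(Y ≤ 19) = 1 − P(X ≤ 2).
  k=0: C(19,0)·0.166667^0·0.833333^19 = 0.03130
  k=1: C(19,1)·0.166667^1·0.833333^18 = 0.11894
  k=2: C(19,2)·0.166667^2·0.833333^17 = 0.21410
1 − 0.36434 = 0.63566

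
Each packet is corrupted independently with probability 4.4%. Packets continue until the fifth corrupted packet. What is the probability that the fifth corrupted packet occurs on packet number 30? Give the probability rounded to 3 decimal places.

0.001

Y = trial on which the fifth success occurs; negative binomial, r=5, p=0.044.
P(Y=30) = C(29,4) · p^5 · (1−p)^25
= 23751 · 1.6492e-07 · 0.32467 = 0.00127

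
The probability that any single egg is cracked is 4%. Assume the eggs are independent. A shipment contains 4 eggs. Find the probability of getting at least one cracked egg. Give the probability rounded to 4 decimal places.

0.1507

P(at least one) = 1 − P(none) = 1 − (1 − 0.04)^4
= 1 − 0.849347 = 0.150653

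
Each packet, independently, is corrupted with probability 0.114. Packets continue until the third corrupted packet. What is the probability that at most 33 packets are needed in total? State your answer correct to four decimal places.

Finishing within 33 packets ⇔ at least 3 successes in the first 33. With X ~ Binomial(33, 0.114), P(Y ≤ 33) = 1 − P(X ≤ 2).
  k=0: C(33,0)·0.114^0·0.886^33 = 0.018421
  k=1: C(33,1)·0.114^1·0.886^32 = 0.078216
  k=2: C(33,2)·0.114^2·0.886^31 = 0.161023
1 − 0.257661 = 0.742339

0.7423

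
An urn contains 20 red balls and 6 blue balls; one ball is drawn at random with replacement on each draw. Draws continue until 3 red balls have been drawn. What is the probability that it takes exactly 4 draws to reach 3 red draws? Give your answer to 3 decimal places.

0.315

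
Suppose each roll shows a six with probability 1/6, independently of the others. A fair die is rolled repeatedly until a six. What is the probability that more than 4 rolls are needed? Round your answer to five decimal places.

0.48225

Y = number of rolls to the first success; geometric, p = 0.166667.
P(Y > 4) = P(first 4 all fail) = (1−p)^4 = 0.4822531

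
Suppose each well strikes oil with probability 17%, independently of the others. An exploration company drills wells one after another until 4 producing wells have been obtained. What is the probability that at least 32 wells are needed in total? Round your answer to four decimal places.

0.2030

Needing more than 31 wells ⇔ fewer than 4 successes in the first 31. With X ~ Binomial(31, 0.17), P(Y > 31) = P(X ≤ 3).
  k=0: C(31,0)·0.17^0·0.83^31 = 0.003100
  k=1: C(31,1)·0.17^1·0.83^30 = 0.019686
  k=2: C(31,2)·0.17^2·0.83^29 = 0.060481
  k=3: C(31,3)·0.17^3·0.83^28 = 0.119747
P(X ≤ 3) = 0.203013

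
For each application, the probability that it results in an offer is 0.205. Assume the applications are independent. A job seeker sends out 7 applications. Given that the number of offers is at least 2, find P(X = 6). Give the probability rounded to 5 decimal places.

0.00095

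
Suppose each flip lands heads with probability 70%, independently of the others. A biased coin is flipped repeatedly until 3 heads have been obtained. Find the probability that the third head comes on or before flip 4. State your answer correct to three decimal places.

Finishing within 4 flips ⇔ at least 3 successes in the first 4. With X ~ Binomial(4, 0.70), P(Y ≤ 4) = 1 − P(X ≤ 2).
  k=0: C(4,0)·0.70^0·0.30^4 = 0.00810
  k=1: C(4,1)·0.70^1·0.30^3 = 0.07560
  k=2: C(4,2)·0.70^2·0.30^2 = 0.26460
1 − 0.34830 = 0.65170

0.652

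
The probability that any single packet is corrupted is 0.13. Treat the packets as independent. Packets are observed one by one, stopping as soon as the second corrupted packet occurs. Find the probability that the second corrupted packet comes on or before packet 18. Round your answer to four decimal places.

0.6992

Finishing within 18 packets ⇔ at least 2 successes in the first 18. With X ~ Binomial(18, 0.13), P(Y ≤ 18) = 1 − P(X ≤ 1).
  k=0: C(18,0)·0.13^0·0.87^18 = 0.081535
  k=1: C(18,1)·0.13^1·0.87^17 = 0.219302
1 − 0.300838 = 0.699162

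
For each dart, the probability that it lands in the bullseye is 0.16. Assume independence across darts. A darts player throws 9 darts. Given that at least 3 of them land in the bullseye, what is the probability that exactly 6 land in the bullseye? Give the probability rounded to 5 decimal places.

0.00513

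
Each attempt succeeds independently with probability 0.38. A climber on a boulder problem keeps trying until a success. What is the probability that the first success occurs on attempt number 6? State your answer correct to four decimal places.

Geometric (trials to first success), p = 0.38.
P(Y = 6) = (1−p)^5 · p = 0.091613 · 0.38 = 0.034813

0.0348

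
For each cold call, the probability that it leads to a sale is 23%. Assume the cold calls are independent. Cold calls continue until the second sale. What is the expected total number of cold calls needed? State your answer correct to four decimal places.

8.6957

Y = total cold calls until the second success; negative binomial with r=2, p=0.23.
E[Y] = r / p = 2 / 0.23 = 8.695652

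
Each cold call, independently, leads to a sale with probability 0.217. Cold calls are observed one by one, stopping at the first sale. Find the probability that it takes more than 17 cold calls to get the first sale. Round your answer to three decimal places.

Y = number of cold calls to the first success; geometric, p = 0.217.
P(Y > 17) = P(first 17 all fail) = (1−p)^17 = 0.01563

0.016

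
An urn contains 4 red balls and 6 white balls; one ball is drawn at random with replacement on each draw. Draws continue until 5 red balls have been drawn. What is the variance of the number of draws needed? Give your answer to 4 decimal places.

Y = total draws until the fifth success; negative binomial with r=5, p=0.40.
Var(Y) = r(1−p)/p² = 5·0.60 / 0.40² = 18.750000

18.7500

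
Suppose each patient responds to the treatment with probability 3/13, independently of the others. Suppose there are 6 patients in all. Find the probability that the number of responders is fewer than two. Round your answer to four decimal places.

0.5801

X ~ Binomial(6, 0.230769); P(X ≤ 1) = Σ C(6,k) p^k (1−p)^(6−k) over k:
  k=0: C(6,0)·0.230769^0·0.769231^6 = 0.207176
  k=1: C(6,1)·0.230769^1·0.769231^5 = 0.372917
Total = 0.580093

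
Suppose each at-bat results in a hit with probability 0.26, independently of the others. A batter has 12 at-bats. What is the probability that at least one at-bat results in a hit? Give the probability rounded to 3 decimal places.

P(at least one) = 1 − P(none) = 1 − (1 − 0.26)^12
= 1 − 0.02696 = 0.97304

0.973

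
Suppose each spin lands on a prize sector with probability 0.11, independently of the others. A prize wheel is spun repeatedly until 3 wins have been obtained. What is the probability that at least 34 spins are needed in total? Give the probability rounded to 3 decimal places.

0.281

Needing more than 33 spins ⇔ fewer than 3 successes in the first 33. With X ~ Binomial(33, 0.11), P(Y > 33) = P(X ≤ 2).
  k=0: C(33,0)·0.11^0·0.89^33 = 0.02137
  k=1: C(33,1)·0.11^1·0.89^32 = 0.08717
  k=2: C(33,2)·0.11^2·0.89^31 = 0.17239
P(X ≤ 2) = 0.28094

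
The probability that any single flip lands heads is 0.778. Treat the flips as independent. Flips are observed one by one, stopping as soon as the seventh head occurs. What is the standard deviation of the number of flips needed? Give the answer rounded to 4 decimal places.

1.6023

Y = total flips until the seventh success; negative binomial with r=7, p=0.778.
SD(Y) = √[r(1−p)/p²] = √(2.567390) = 1.602308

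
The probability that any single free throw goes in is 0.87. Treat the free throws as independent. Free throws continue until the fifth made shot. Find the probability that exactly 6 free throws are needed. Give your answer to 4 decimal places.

Y = trial on which the fifth success occurs; negative binomial, r=5, p=0.87.
P(Y=6) = C(5,4) · p^5 · (1−p)^1
= 5 · 0.49842 · 0.13 = 0.323974

0.3240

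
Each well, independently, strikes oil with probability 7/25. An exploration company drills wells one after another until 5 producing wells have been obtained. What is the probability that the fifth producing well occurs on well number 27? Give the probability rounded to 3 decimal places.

0.019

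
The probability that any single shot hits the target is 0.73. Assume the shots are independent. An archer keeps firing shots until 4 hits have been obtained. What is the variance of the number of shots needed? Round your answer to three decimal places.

2.027

Y = total shots until the fourth success; negative binomial with r=4, p=0.73.
Var(Y) = r(1−p)/p² = 4·0.27 / 0.73² = 2.02665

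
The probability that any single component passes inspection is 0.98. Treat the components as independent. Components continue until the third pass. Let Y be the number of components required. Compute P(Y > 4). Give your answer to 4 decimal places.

Needing more than 4 components ⇔ fewer than 3 successes in the first 4. With X ~ Binomial(4, 0.98), P(Y > 4) = P(X ≤ 2).
  k=0: C(4,0)·0.98^0·0.02^4 = 0.000000
  k=1: C(4,1)·0.98^1·0.02^3 = 0.000031
  k=2: C(4,2)·0.98^2·0.02^2 = 0.002305
P(X ≤ 2) = 0.002336

0.0023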